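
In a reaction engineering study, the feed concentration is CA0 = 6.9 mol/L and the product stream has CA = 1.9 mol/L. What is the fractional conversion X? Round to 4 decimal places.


X = (CA0 - CA) / CA0
X = (6.9 - 1.9) / 6.9
X = 5.0 / 6.9
X = 0.7246


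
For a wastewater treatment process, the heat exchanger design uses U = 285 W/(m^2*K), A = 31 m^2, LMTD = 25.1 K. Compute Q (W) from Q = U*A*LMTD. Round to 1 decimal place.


Q = U * A * LMTD
Q = 285 * 31 * 25.1
Q = 221758.5 W


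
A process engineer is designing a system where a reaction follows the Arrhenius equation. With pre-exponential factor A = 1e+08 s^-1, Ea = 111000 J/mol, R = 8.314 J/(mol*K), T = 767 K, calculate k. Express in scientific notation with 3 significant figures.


k = A * exp(-Ea/(R*T))
k = 1e+08 * exp(-111000 / (8.314 * 767))
k = 1e+08 * exp(-17.406746)
k = 2.76e+00


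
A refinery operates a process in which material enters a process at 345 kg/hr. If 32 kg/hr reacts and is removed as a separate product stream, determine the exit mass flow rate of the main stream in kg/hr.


Steady-state mass balance on the main outlet: F_out = F_in - F_removed
F_out = 345 - 32
F_out = 313 kg/hr


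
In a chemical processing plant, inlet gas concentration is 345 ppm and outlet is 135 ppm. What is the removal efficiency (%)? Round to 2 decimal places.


Efficiency = (G_in - G_out) / G_in * 100%
Efficiency = (345 - 135) / 345 * 100
Efficiency = 210 / 345 * 100
Efficiency = 60.87%


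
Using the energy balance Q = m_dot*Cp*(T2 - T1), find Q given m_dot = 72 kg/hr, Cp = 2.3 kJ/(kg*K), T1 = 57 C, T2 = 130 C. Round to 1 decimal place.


Q = m_dot * Cp * (T2 - T1)
Q = 72 * 2.3 * (130 - 57)
Q = 72 * 2.3 * 73
Q = 12088.8 kJ/hr


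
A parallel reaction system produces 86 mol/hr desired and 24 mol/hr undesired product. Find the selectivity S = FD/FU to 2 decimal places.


S = desired product rate / undesired product rate
S = 86 / 24
S = 3.58


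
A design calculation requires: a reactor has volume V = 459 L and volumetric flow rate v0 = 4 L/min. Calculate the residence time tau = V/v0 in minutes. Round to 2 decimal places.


tau = V / v0
tau = 459 / 4
tau = 114.75 min


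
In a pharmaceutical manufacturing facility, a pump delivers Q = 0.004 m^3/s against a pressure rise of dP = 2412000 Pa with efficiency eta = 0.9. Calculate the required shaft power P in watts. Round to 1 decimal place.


P = Q * dP / eta
P = 0.004 * 2412000 / 0.9
P = 9648.0 / 0.9
P = 10720.0 W


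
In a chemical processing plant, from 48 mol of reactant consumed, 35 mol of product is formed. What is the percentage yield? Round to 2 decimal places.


Yield = (moles product / moles consumed) * 100%
Yield = (35 / 48) * 100
Yield = 0.7292 * 100
Yield = 72.92%


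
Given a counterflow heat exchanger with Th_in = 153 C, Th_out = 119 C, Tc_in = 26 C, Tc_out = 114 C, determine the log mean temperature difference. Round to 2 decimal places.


dT1 = Th_in - Tc_out = 153 - 114 = 39
dT2 = Th_out - Tc_in = 119 - 26 = 93
LMTD = (dT1 - dT2) / ln(dT1/dT2)
LMTD = (39 - 93) / ln(39/93)
LMTD = 62.14 K


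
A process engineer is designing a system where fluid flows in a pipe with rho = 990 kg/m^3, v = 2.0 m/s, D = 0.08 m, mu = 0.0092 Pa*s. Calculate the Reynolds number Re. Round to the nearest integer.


Re = rho * v * D / mu
Re = 990 * 2.0 * 0.08 / 0.0092
Re = 158.4 / 0.0092
Re = 17217


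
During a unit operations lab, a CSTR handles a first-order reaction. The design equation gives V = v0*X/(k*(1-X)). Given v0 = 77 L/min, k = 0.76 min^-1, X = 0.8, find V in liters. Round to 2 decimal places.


V = v0 * X / (k * (1 - X))
V = 77 * 0.8 / (0.76 * (1 - 0.8))
V = 61.6 / (0.76 * 0.2)
V = 61.6 / 0.152
V = 405.26 L


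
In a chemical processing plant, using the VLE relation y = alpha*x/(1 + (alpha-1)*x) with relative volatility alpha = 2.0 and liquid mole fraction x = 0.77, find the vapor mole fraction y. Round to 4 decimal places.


y = alpha*x / (1 + (alpha-1)*x)
y = 2.0*0.77 / (1 + (2.0-1)*0.77)
y = 1.54 / (1 + 0.77)
y = 1.54 / 1.77
y = 0.8701


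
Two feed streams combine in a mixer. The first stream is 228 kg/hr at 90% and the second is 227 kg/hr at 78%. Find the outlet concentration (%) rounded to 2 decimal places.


Mass balance on solute: F1*x1 + F2*x2 = F3*x3
F3 = F1 + F2 = 228 + 227 = 455 kg/hr
x3 = (F1*x1 + F2*x2)/F3
x3 = (228*0.9 + 227*0.78) / 455
x3 = 84.01%


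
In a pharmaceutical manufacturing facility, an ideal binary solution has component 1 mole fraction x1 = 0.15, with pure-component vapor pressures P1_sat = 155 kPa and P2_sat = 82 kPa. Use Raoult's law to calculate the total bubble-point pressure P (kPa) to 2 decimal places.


P = x1*P1_sat + x2*P2_sat
x2 = 1 - x1 = 1 - 0.15 = 0.85
P = 0.15*155 + 0.85*82
P = 23.25 + 69.7
P = 92.95 kPa


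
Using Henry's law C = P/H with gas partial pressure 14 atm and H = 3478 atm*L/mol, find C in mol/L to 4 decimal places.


C = P / H
C = 14 / 3478
C = 0.0040 mol/L


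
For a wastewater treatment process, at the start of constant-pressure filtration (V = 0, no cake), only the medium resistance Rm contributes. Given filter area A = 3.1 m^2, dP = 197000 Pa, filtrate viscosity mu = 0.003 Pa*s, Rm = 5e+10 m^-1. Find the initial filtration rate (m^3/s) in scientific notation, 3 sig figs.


rate = A * dP / (mu * Rm)
rate = 3.1 * 197000 / (0.003 * 5e+10)
rate = 610700.0 / 1.500e+08
rate = 4.07e-03 m^3/s


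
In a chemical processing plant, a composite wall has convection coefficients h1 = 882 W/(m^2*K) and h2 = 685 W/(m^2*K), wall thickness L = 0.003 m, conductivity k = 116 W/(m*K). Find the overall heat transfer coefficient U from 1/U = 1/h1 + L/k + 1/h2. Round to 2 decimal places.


1/U = 1/h1 + L/k + 1/h2
1/U = 1/882 + 0.003/116 + 1/685
1/U = 0.0011337868 + 2.58621e-05 + 0.001459854
1/U = 0.0026195029
U = 381.75 W/(m^2*K)


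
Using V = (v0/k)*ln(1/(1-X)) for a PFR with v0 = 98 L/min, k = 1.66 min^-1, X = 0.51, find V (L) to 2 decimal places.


V = (v0/k) * ln(1/(1-X))
V = (98/1.66) * ln(1/(1-0.51))
V = 59.036145 * ln(2.040816)
V = 59.036145 * 0.71335
V = 42.11 L


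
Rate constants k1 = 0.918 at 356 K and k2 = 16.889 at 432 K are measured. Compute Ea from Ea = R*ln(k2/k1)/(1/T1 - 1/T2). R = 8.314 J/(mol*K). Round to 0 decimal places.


Ea = R * ln(k2/k1) / (1/T1 - 1/T2)
ln(k2/k1) = ln(16.889/0.918) = 2.9122204
1/T1 - 1/T2 = 1/356 - 1/432 = 0.000494173949
Ea = 8.314 * 2.9122204 / 0.000494173949
Ea = 48995 J/mol


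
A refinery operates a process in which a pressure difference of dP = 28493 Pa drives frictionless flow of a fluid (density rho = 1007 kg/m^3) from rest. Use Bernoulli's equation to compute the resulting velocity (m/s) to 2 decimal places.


v = sqrt(2*dP/rho)
v = sqrt(2*28493/1007)
v = sqrt(56.589871)
v = 7.52 m/s


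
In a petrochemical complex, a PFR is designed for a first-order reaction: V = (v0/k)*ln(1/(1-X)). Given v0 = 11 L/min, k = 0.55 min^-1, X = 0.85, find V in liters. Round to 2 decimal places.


V = (v0/k) * ln(1/(1-X))
V = (11/0.55) * ln(1/(1-0.85))
V = 20.0 * ln(6.666667)
V = 20.0 * 1.89712
V = 37.94 L


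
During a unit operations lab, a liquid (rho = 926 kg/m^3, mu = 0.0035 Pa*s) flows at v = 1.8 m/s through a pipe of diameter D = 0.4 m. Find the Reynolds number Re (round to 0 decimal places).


Re = rho * v * D / mu
Re = 926 * 1.8 * 0.4 / 0.0035
Re = 666.72 / 0.0035
Re = 190491


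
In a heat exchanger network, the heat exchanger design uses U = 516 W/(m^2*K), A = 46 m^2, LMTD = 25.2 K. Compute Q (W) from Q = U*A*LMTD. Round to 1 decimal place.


Q = U * A * LMTD
Q = 516 * 46 * 25.2
Q = 598147.2 W


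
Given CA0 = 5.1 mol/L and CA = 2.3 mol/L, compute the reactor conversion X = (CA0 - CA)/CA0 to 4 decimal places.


X = (CA0 - CA) / CA0
X = (5.1 - 2.3) / 5.1
X = 2.8 / 5.1
X = 0.5490


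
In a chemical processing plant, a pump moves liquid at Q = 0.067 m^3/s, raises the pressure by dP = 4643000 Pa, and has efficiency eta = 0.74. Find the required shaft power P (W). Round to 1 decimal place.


P = Q * dP / eta
P = 0.067 * 4643000 / 0.74
P = 311081.0 / 0.74
P = 420379.7 W


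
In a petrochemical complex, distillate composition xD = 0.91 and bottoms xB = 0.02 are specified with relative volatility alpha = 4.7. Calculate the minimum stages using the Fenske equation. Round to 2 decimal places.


N_min = ln((xD*(1-xB))/(xB*(1-xD))) / ln(alpha)
Numerator inside ln: 0.8918 / 0.0018 = 495.444444
ln(495.444444) = 6.205455
ln(alpha) = ln(4.7) = 1.547563
N_min = 6.205455 / 1.547563 = 4.01


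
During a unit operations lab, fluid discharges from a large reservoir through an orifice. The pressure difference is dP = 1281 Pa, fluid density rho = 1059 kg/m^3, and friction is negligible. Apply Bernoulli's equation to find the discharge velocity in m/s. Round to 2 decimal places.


v = sqrt(2*dP/rho)
v = sqrt(2*1281/1059)
v = sqrt(2.419263)
v = 1.56 m/s


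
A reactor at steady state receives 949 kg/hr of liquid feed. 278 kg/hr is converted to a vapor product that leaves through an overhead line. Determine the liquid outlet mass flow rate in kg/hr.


Steady-state mass balance on the main outlet: F_out = F_in - F_removed
F_out = 949 - 278
F_out = 671 kg/hr


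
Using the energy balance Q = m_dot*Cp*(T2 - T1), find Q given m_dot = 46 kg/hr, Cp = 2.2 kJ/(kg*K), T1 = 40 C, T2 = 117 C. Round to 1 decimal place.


Q = m_dot * Cp * (T2 - T1)
Q = 46 * 2.2 * (117 - 40)
Q = 46 * 2.2 * 77
Q = 7792.4 kJ/hr


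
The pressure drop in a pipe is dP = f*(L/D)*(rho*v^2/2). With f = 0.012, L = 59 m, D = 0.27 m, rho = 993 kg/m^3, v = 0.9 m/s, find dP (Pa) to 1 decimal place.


dP = f * (L/D) * (rho*v^2/2)
dP = 0.012 * (59/0.27) * (993*0.9^2/2)
L/D = 218.51851852
rho*v^2/2 = 993*0.81/2 = 402.165
dP = 0.012 * 218.51851852 * 402.165
dP = 1054.6 Pa


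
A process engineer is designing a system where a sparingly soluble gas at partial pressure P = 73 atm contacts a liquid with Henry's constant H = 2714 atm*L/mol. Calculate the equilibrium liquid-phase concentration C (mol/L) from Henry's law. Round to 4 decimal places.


C = P / H
C = 73 / 2714
C = 0.0269 mol/L


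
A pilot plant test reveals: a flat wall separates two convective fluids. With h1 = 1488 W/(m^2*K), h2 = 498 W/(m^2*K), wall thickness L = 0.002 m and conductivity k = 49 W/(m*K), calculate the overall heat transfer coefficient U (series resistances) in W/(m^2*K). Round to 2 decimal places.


1/U = 1/h1 + L/k + 1/h2
1/U = 1/1488 + 0.002/49 + 1/498
1/U = 0.000672043 + 4.08163e-05 + 0.0020080321
1/U = 0.0027208914
U = 367.53 W/(m^2*K)


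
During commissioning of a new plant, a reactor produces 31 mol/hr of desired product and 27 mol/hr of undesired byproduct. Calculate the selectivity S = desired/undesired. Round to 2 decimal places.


S = desired product rate / undesired product rate
S = 31 / 27
S = 1.15


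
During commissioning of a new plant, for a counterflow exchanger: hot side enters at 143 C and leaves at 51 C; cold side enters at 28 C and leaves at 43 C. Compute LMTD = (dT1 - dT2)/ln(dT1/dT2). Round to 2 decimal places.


dT1 = Th_in - Tc_out = 143 - 43 = 100
dT2 = Th_out - Tc_in = 51 - 28 = 23
LMTD = (dT1 - dT2) / ln(dT1/dT2)
LMTD = (100 - 23) / ln(100/23)
LMTD = 52.39 K


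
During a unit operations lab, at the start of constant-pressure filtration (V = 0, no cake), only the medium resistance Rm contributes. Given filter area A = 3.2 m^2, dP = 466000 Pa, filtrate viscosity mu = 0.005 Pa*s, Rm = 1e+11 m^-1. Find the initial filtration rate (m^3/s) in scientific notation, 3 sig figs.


rate = A * dP / (mu * Rm)
rate = 3.2 * 466000 / (0.005 * 1e+11)
rate = 1491200.0 / 5.000e+08
rate = 2.98e-03 m^3/s


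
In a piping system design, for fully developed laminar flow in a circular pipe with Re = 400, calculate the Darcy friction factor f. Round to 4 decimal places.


f = 64 / Re
f = 64 / 400
f = 0.1600


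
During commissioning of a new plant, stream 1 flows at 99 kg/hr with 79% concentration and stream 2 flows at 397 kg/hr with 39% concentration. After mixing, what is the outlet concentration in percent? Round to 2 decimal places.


Mass balance on solute: F1*x1 + F2*x2 = F3*x3
F3 = F1 + F2 = 99 + 397 = 496 kg/hr
x3 = (F1*x1 + F2*x2)/F3
x3 = (99*0.79 + 397*0.39) / 496
x3 = 46.98%


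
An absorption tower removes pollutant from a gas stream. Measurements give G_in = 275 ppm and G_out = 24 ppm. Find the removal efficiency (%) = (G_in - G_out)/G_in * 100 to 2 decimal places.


Efficiency = (G_in - G_out) / G_in * 100%
Efficiency = (275 - 24) / 275 * 100
Efficiency = 251 / 275 * 100
Efficiency = 91.27%


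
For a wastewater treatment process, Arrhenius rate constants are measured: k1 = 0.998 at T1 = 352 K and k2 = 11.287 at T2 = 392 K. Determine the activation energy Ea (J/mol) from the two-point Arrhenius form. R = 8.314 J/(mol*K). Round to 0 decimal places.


Ea = R * ln(k2/k1) / (1/T1 - 1/T2)
ln(k2/k1) = ln(11.287/0.998) = 2.4256536
1/T1 - 1/T2 = 1/352 - 1/392 = 0.000289888683
Ea = 8.314 * 2.4256536 / 0.000289888683
Ea = 69568 J/mol


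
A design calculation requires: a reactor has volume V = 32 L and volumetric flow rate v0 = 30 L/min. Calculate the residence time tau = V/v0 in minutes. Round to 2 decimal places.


tau = V / v0
tau = 32 / 30
tau = 1.07 min


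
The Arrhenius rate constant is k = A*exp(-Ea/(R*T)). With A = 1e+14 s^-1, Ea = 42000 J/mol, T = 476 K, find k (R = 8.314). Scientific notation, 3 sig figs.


k = A * exp(-Ea/(R*T))
k = 1e+14 * exp(-42000 / (8.314 * 476))
k = 1e+14 * exp(-10.612857)
k = 2.46e+09


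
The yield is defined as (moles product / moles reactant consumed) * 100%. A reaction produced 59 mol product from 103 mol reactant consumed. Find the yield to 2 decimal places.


Yield = (moles product / moles consumed) * 100%
Yield = (59 / 103) * 100
Yield = 0.5728 * 100
Yield = 57.28%


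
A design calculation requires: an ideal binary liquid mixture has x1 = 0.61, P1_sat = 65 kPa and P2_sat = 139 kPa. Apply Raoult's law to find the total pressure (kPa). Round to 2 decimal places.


P = x1*P1_sat + x2*P2_sat
x2 = 1 - x1 = 1 - 0.61 = 0.39
P = 0.61*65 + 0.39*139
P = 39.65 + 54.21
P = 93.86 kPa


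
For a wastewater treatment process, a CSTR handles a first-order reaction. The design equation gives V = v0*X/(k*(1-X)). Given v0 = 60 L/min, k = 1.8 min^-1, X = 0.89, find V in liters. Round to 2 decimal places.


V = v0 * X / (k * (1 - X))
V = 60 * 0.89 / (1.8 * (1 - 0.89))
V = 53.4 / (1.8 * 0.11)
V = 53.4 / 0.198
V = 269.70 L


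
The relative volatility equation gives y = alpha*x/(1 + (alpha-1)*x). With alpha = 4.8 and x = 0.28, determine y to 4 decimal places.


y = alpha*x / (1 + (alpha-1)*x)
y = 4.8*0.28 / (1 + (4.8-1)*0.28)
y = 1.344 / (1 + 1.064)
y = 1.344 / 2.064
y = 0.6512


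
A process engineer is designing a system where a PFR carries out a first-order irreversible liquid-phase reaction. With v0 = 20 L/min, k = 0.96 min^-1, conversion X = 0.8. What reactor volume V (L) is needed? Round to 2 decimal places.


V = (v0/k) * ln(1/(1-X))
V = (20/0.96) * ln(1/(1-0.8))
V = 20.833333 * ln(5.0)
V = 20.833333 * 1.609438
V = 33.53 L


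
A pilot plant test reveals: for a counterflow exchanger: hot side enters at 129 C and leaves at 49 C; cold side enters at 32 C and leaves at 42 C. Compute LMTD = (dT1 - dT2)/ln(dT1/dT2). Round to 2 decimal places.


dT1 = Th_in - Tc_out = 129 - 42 = 87
dT2 = Th_out - Tc_in = 49 - 32 = 17
LMTD = (dT1 - dT2) / ln(dT1/dT2)
LMTD = (87 - 17) / ln(87/17)
LMTD = 42.87 K


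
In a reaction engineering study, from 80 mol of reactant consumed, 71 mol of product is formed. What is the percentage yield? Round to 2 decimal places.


Yield = (moles product / moles consumed) * 100%
Yield = (71 / 80) * 100
Yield = 0.8875 * 100
Yield = 88.75%


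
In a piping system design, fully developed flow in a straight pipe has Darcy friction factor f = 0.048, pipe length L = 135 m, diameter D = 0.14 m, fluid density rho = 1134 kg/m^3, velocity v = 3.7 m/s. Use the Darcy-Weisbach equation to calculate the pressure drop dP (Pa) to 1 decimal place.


dP = f * (L/D) * (rho*v^2/2)
dP = 0.048 * (135/0.14) * (1134*3.7^2/2)
L/D = 964.28571429
rho*v^2/2 = 1134*13.69/2 = 7762.23
dP = 0.048 * 964.28571429 * 7762.23
dP = 359280.4 Pa


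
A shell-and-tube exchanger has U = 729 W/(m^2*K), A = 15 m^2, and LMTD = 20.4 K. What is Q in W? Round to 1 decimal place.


Q = U * A * LMTD
Q = 729 * 15 * 20.4
Q = 223074.0 W


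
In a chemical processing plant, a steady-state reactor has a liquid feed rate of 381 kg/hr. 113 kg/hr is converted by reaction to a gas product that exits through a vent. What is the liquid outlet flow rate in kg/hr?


Steady-state mass balance on the main outlet: F_out = F_in - F_removed
F_out = 381 - 113
F_out = 268 kg/hr


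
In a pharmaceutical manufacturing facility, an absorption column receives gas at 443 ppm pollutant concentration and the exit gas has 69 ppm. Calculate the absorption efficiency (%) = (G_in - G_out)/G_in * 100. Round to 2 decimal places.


Efficiency = (G_in - G_out) / G_in * 100%
Efficiency = (443 - 69) / 443 * 100
Efficiency = 374 / 443 * 100
Efficiency = 84.42%


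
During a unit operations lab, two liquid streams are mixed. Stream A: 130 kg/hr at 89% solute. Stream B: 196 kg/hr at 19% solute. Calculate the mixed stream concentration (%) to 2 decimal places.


Mass balance on solute: F1*x1 + F2*x2 = F3*x3
F3 = F1 + F2 = 130 + 196 = 326 kg/hr
x3 = (F1*x1 + F2*x2)/F3
x3 = (130*0.89 + 196*0.19) / 326
x3 = 46.91%


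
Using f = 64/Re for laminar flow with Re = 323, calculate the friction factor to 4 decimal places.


f = 64 / Re
f = 64 / 323
f = 0.1981


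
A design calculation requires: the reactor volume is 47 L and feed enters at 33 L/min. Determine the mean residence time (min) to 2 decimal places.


tau = V / v0
tau = 47 / 33
tau = 1.42 min


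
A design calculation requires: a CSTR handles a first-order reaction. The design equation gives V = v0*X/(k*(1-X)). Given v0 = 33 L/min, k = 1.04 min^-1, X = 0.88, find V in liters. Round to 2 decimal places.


V = v0 * X / (k * (1 - X))
V = 33 * 0.88 / (1.04 * (1 - 0.88))
V = 29.04 / (1.04 * 0.12)
V = 29.04 / 0.1248
V = 232.69 L


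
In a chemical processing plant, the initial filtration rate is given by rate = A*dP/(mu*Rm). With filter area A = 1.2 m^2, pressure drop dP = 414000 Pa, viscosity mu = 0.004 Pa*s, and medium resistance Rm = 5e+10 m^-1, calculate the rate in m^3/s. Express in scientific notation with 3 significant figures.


rate = A * dP / (mu * Rm)
rate = 1.2 * 414000 / (0.004 * 5e+10)
rate = 496800.0 / 2.000e+08
rate = 2.48e-03 m^3/s


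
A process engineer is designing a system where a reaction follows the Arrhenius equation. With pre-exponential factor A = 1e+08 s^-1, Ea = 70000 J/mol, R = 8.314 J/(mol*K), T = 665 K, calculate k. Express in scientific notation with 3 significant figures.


k = A * exp(-Ea/(R*T))
k = 1e+08 * exp(-70000 / (8.314 * 665))
k = 1e+08 * exp(-12.660952)
k = 3.17e+02


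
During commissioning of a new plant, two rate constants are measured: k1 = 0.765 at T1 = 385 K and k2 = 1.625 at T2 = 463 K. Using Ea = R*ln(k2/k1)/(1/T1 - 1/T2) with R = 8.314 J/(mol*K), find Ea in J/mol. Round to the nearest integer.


Ea = R * ln(k2/k1) / (1/T1 - 1/T2)
ln(k2/k1) = ln(1.625/0.765) = 0.7533873
1/T1 - 1/T2 = 1/385 - 1/463 = 0.000437575384
Ea = 8.314 * 0.7533873 / 0.000437575384
Ea = 14314 J/mol


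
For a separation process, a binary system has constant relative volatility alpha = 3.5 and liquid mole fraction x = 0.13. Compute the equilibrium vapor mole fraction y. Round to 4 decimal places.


y = alpha*x / (1 + (alpha-1)*x)
y = 3.5*0.13 / (1 + (3.5-1)*0.13)
y = 0.455 / (1 + 0.325)
y = 0.455 / 1.325
y = 0.3434


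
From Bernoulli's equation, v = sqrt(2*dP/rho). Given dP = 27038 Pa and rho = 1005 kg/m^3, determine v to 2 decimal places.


v = sqrt(2*dP/rho)
v = sqrt(2*27038/1005)
v = sqrt(53.806965)
v = 7.34 m/s


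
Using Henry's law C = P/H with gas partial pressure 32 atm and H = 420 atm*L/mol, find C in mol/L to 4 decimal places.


C = P / H
C = 32 / 420
C = 0.0762 mol/L


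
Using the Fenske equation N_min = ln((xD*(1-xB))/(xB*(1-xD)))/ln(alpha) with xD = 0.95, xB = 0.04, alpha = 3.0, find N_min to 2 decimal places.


N_min = ln((xD*(1-xB))/(xB*(1-xD))) / ln(alpha)
Numerator inside ln: 0.912 / 0.002 = 456.0
ln(456.0) = 6.122493
ln(alpha) = ln(3.0) = 1.098612
N_min = 6.122493 / 1.098612 = 5.57


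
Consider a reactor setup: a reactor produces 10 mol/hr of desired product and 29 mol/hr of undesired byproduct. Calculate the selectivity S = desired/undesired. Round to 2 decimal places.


S = desired product rate / undesired product rate
S = 10 / 29
S = 0.34


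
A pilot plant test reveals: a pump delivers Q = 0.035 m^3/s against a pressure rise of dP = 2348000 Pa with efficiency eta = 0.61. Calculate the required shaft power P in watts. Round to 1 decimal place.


P = Q * dP / eta
P = 0.035 * 2348000 / 0.61
P = 82180.0 / 0.61
P = 134721.3 W


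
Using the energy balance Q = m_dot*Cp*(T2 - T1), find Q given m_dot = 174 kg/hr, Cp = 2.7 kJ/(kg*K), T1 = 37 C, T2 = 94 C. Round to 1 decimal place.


Q = m_dot * Cp * (T2 - T1)
Q = 174 * 2.7 * (94 - 37)
Q = 174 * 2.7 * 57
Q = 26778.6 kJ/hr


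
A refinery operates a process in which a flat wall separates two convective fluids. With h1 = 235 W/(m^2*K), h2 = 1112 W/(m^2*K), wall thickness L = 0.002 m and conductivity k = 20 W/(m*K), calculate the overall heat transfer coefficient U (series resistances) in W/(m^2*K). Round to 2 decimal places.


1/U = 1/h1 + L/k + 1/h2
1/U = 1/235 + 0.002/20 + 1/1112
1/U = 0.0042553191 + 0.0001 + 0.0008992806
1/U = 0.0052545997
U = 190.31 W/(m^2*K)


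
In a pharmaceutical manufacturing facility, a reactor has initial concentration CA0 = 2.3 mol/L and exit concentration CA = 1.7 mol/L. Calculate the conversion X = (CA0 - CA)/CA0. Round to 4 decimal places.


X = (CA0 - CA) / CA0
X = (2.3 - 1.7) / 2.3
X = 0.6 / 2.3
X = 0.2609


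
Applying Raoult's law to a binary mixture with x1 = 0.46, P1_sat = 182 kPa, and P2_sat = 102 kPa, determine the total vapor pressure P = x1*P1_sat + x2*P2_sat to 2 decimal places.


P = x1*P1_sat + x2*P2_sat
x2 = 1 - x1 = 1 - 0.46 = 0.54
P = 0.46*182 + 0.54*102
P = 83.72 + 55.08
P = 138.80 kPa


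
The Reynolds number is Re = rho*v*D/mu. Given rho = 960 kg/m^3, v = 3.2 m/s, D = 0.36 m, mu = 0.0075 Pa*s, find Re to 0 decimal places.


Re = rho * v * D / mu
Re = 960 * 3.2 * 0.36 / 0.0075
Re = 1105.92 / 0.0075
Re = 147456


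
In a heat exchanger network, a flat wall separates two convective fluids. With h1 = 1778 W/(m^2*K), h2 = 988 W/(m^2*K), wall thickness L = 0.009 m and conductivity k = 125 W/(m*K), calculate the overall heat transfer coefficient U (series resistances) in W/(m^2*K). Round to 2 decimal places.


1/U = 1/h1 + L/k + 1/h2
1/U = 1/1778 + 0.009/125 + 1/988
1/U = 0.0005624297 + 7.2e-05 + 0.0010121457
1/U = 0.0016465754
U = 607.32 W/(m^2*K)


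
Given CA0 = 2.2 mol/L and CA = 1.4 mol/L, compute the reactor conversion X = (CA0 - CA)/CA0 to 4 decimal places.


X = (CA0 - CA) / CA0
X = (2.2 - 1.4) / 2.2
X = 0.8 / 2.2
X = 0.3636


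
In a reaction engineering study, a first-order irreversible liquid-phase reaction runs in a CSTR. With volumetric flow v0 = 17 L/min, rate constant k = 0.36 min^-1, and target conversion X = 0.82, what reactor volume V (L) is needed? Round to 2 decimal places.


V = v0 * X / (k * (1 - X))
V = 17 * 0.82 / (0.36 * (1 - 0.82))
V = 13.94 / (0.36 * 0.18)
V = 13.94 / 0.0648
V = 215.12 L


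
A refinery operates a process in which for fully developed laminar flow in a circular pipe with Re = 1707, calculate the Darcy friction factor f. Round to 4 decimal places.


f = 64 / Re
f = 64 / 1707
f = 0.0375


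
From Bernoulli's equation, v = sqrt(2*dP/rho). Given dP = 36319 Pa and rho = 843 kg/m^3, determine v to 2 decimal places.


v = sqrt(2*dP/rho)
v = sqrt(2*36319/843)
v = sqrt(86.166074)
v = 9.28 m/s


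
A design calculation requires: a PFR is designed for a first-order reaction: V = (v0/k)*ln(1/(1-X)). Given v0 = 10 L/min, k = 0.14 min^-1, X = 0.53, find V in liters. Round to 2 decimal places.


V = (v0/k) * ln(1/(1-X))
V = (10/0.14) * ln(1/(1-0.53))
V = 71.428571 * ln(2.12766)
V = 71.428571 * 0.755023
V = 53.93 L


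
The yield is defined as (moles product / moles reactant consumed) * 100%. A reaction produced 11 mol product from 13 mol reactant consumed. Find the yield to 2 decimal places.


Yield = (moles product / moles consumed) * 100%
Yield = (11 / 13) * 100
Yield = 0.8462 * 100
Yield = 84.62%


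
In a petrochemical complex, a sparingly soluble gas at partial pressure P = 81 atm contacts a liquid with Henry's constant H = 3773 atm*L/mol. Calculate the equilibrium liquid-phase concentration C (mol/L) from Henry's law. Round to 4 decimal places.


C = P / H
C = 81 / 3773
C = 0.0215 mol/L


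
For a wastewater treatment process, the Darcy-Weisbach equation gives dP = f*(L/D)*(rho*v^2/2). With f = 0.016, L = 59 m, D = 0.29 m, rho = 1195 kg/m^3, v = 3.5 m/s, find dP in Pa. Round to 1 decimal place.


dP = f * (L/D) * (rho*v^2/2)
dP = 0.016 * (59/0.29) * (1195*3.5^2/2)
L/D = 203.44827586
rho*v^2/2 = 1195*12.25/2 = 7319.375
dP = 0.016 * 203.44827586 * 7319.375
dP = 23825.8 Pa


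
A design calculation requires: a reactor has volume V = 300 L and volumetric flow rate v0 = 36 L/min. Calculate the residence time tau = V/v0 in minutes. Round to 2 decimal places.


tau = V / v0
tau = 300 / 36
tau = 8.33 min


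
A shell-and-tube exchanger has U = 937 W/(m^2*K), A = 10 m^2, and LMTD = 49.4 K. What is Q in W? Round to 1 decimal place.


Q = U * A * LMTD
Q = 937 * 10 * 49.4
Q = 462878.0 W


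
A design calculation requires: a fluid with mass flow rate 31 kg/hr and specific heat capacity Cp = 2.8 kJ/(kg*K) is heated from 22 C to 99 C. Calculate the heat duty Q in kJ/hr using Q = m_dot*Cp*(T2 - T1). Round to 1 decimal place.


Q = m_dot * Cp * (T2 - T1)
Q = 31 * 2.8 * (99 - 22)
Q = 31 * 2.8 * 77
Q = 6683.6 kJ/hr


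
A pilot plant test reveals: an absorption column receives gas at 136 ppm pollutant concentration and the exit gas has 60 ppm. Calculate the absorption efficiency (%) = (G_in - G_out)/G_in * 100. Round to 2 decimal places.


Efficiency = (G_in - G_out) / G_in * 100%
Efficiency = (136 - 60) / 136 * 100
Efficiency = 76 / 136 * 100
Efficiency = 55.88%


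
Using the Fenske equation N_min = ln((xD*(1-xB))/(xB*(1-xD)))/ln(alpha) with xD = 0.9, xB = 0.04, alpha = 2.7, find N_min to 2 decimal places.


N_min = ln((xD*(1-xB))/(xB*(1-xD))) / ln(alpha)
Numerator inside ln: 0.864 / 0.004 = 216.0
ln(216.0) = 5.375278
ln(alpha) = ln(2.7) = 0.993252
N_min = 5.375278 / 0.993252 = 5.41


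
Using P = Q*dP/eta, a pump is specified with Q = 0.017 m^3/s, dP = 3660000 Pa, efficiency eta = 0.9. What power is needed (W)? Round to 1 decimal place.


P = Q * dP / eta
P = 0.017 * 3660000 / 0.9
P = 62220.0 / 0.9
P = 69133.3 W


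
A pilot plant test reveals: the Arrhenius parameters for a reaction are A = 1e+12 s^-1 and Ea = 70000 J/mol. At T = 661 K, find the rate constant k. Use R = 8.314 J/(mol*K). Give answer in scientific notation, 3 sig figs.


k = A * exp(-Ea/(R*T))
k = 1e+12 * exp(-70000 / (8.314 * 661))
k = 1e+12 * exp(-12.737569)
k = 2.94e+06


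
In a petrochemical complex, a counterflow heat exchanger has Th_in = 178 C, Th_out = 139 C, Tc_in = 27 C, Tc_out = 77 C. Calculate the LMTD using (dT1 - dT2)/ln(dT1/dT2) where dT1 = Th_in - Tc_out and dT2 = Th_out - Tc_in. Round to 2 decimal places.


dT1 = Th_in - Tc_out = 178 - 77 = 101
dT2 = Th_out - Tc_in = 139 - 27 = 112
LMTD = (dT1 - dT2) / ln(dT1/dT2)
LMTD = (101 - 112) / ln(101/112)
LMTD = 106.41 K


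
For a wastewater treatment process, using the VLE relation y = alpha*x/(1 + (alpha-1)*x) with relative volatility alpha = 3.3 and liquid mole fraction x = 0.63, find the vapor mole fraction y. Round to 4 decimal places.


y = alpha*x / (1 + (alpha-1)*x)
y = 3.3*0.63 / (1 + (3.3-1)*0.63)
y = 2.079 / (1 + 1.449)
y = 2.079 / 2.449
y = 0.8489


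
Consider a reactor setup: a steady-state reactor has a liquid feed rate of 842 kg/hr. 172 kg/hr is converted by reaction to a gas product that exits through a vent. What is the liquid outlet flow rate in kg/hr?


Steady-state mass balance on the main outlet: F_out = F_in - F_removed
F_out = 842 - 172
F_out = 670 kg/hr


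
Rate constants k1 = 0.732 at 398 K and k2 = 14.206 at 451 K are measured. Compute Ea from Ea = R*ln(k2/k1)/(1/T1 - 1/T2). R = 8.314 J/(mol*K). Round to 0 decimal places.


Ea = R * ln(k2/k1) / (1/T1 - 1/T2)
ln(k2/k1) = ln(14.206/0.732) = 2.9656392
1/T1 - 1/T2 = 1/398 - 1/451 = 0.000295267914
Ea = 8.314 * 2.9656392 / 0.000295267914
Ea = 83505 J/mol


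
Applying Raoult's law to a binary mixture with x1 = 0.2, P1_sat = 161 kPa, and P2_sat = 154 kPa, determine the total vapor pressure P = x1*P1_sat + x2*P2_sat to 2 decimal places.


P = x1*P1_sat + x2*P2_sat
x2 = 1 - x1 = 1 - 0.2 = 0.8
P = 0.2*161 + 0.8*154
P = 32.2 + 123.2
P = 155.40 kPa


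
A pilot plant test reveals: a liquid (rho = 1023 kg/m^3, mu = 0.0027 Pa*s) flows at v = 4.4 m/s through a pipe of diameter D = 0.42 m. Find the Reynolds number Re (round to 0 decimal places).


Re = rho * v * D / mu
Re = 1023 * 4.4 * 0.42 / 0.0027
Re = 1890.504 / 0.0027
Re = 700187


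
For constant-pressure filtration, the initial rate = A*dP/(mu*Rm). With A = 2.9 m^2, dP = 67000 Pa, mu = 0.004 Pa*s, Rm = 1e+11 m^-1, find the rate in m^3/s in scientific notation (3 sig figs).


rate = A * dP / (mu * Rm)
rate = 2.9 * 67000 / (0.004 * 1e+11)
rate = 194300.0 / 4.000e+08
rate = 4.86e-04 m^3/s


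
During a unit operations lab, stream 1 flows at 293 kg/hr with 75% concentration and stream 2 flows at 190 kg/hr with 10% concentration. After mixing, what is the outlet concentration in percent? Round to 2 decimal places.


Mass balance on solute: F1*x1 + F2*x2 = F3*x3
F3 = F1 + F2 = 293 + 190 = 483 kg/hr
x3 = (F1*x1 + F2*x2)/F3
x3 = (293*0.75 + 190*0.1) / 483
x3 = 49.43%


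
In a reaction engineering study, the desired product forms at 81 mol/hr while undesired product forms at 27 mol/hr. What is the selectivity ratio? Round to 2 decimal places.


S = desired product rate / undesired product rate
S = 81 / 27
S = 3.00


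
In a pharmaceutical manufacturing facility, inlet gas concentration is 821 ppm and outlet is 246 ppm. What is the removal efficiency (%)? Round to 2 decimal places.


Efficiency = (G_in - G_out) / G_in * 100%
Efficiency = (821 - 246) / 821 * 100
Efficiency = 575 / 821 * 100
Efficiency = 70.04%


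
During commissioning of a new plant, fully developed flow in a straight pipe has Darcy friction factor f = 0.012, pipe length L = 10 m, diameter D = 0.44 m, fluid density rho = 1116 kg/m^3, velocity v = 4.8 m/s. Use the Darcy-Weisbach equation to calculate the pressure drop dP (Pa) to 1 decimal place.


dP = f * (L/D) * (rho*v^2/2)
dP = 0.012 * (10/0.44) * (1116*4.8^2/2)
L/D = 22.72727273
rho*v^2/2 = 1116*23.04/2 = 12856.32
dP = 0.012 * 22.72727273 * 12856.32
dP = 3506.3 Pa


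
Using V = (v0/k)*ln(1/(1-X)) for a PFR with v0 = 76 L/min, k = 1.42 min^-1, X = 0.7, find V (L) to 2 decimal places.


V = (v0/k) * ln(1/(1-X))
V = (76/1.42) * ln(1/(1-0.7))
V = 53.521127 * ln(3.333333)
V = 53.521127 * 1.203973
V = 64.44 L


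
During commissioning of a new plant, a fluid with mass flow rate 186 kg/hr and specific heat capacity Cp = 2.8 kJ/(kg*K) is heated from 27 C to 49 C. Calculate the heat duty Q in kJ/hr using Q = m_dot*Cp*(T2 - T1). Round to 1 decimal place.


Q = m_dot * Cp * (T2 - T1)
Q = 186 * 2.8 * (49 - 27)
Q = 186 * 2.8 * 22
Q = 11457.6 kJ/hr


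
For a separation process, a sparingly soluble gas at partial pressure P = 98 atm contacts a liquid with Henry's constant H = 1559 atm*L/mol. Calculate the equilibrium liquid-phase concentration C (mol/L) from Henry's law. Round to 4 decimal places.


C = P / H
C = 98 / 1559
C = 0.0629 mol/L


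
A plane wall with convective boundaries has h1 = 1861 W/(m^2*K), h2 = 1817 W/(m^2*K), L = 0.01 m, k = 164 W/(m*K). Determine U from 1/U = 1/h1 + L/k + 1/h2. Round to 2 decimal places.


1/U = 1/h1 + L/k + 1/h2
1/U = 1/1861 + 0.01/164 + 1/1817
1/U = 0.0005373455 + 6.09756e-05 + 0.0005503577
1/U = 0.0011486788
U = 870.57 W/(m^2*K)


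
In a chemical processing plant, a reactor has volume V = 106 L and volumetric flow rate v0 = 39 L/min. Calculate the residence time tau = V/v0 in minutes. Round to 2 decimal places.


tau = V / v0
tau = 106 / 39
tau = 2.72 min


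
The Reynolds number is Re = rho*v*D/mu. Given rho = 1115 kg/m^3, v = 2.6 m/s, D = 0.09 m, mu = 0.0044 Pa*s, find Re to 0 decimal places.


Re = rho * v * D / mu
Re = 1115 * 2.6 * 0.09 / 0.0044
Re = 260.91 / 0.0044
Re = 59298


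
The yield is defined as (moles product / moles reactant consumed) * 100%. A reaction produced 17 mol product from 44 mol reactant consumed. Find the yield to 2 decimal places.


Yield = (moles product / moles consumed) * 100%
Yield = (17 / 44) * 100
Yield = 0.3864 * 100
Yield = 38.64%


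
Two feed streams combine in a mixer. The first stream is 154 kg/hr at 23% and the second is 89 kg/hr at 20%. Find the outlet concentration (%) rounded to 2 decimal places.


Mass balance on solute: F1*x1 + F2*x2 = F3*x3
F3 = F1 + F2 = 154 + 89 = 243 kg/hr
x3 = (F1*x1 + F2*x2)/F3
x3 = (154*0.23 + 89*0.2) / 243
x3 = 21.90%


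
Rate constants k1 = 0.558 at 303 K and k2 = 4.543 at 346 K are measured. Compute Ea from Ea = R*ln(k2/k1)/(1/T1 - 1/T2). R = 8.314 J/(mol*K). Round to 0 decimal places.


Ea = R * ln(k2/k1) / (1/T1 - 1/T2)
ln(k2/k1) = ln(4.543/0.558) = 2.0969839
1/T1 - 1/T2 = 1/303 - 1/346 = 0.000410156623
Ea = 8.314 * 2.0969839 / 0.000410156623
Ea = 42507 J/mol


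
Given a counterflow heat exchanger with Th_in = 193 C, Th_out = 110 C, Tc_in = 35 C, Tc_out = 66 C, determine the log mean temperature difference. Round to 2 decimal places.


dT1 = Th_in - Tc_out = 193 - 66 = 127
dT2 = Th_out - Tc_in = 110 - 35 = 75
LMTD = (dT1 - dT2) / ln(dT1/dT2)
LMTD = (127 - 75) / ln(127/75)
LMTD = 98.73 K


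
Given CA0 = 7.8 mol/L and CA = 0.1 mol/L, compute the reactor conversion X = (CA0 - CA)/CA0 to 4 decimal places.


X = (CA0 - CA) / CA0
X = (7.8 - 0.1) / 7.8
X = 7.7 / 7.8
X = 0.9872


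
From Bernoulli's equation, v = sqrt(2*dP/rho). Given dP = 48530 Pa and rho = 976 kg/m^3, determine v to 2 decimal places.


v = sqrt(2*dP/rho)
v = sqrt(2*48530/976)
v = sqrt(99.446721)
v = 9.97 m/s


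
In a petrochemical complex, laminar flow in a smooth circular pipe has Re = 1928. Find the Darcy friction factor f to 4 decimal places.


f = 64 / Re
f = 64 / 1928
f = 0.0332


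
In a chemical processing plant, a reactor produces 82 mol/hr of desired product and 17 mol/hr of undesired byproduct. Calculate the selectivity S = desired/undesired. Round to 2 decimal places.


S = desired product rate / undesired product rate
S = 82 / 17
S = 4.82


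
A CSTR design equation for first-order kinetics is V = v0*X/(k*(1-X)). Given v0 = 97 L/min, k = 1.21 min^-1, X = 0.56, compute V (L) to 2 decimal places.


V = v0 * X / (k * (1 - X))
V = 97 * 0.56 / (1.21 * (1 - 0.56))
V = 54.32 / (1.21 * 0.44)
V = 54.32 / 0.5324
V = 102.03 L


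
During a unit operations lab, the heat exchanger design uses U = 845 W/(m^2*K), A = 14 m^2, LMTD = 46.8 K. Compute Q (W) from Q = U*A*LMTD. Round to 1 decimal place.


Q = U * A * LMTD
Q = 845 * 14 * 46.8
Q = 553644.0 W


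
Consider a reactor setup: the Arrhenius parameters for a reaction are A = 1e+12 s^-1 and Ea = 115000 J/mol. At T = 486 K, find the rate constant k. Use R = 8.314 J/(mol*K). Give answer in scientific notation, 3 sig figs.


k = A * exp(-Ea/(R*T))
k = 1e+12 * exp(-115000 / (8.314 * 486))
k = 1e+12 * exp(-28.461091)
k = 4.36e-01


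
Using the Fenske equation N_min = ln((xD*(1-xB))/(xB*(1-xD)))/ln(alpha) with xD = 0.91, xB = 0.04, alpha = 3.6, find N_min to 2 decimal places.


N_min = ln((xD*(1-xB))/(xB*(1-xD))) / ln(alpha)
Numerator inside ln: 0.8736 / 0.0036 = 242.666667
ln(242.666667) = 5.491689
ln(alpha) = ln(3.6) = 1.280934
N_min = 5.491689 / 1.280934 = 4.29


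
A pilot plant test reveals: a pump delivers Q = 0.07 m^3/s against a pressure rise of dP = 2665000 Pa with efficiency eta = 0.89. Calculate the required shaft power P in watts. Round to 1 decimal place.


P = Q * dP / eta
P = 0.07 * 2665000 / 0.89
P = 186550.0 / 0.89
P = 209606.7 W


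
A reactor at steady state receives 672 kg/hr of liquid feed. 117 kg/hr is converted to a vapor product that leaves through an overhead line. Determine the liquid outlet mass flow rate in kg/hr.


Steady-state mass balance on the main outlet: F_out = F_in - F_removed
F_out = 672 - 117
F_out = 555 kg/hr


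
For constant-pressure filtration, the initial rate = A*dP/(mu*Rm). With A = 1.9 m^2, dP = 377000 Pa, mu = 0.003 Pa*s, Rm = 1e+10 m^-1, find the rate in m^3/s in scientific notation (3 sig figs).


rate = A * dP / (mu * Rm)
rate = 1.9 * 377000 / (0.003 * 1e+10)
rate = 716300.0 / 3.000e+07
rate = 2.39e-02 m^3/s


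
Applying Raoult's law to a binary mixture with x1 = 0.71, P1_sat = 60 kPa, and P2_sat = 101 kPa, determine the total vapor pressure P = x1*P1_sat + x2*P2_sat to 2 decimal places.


P = x1*P1_sat + x2*P2_sat
x2 = 1 - x1 = 1 - 0.71 = 0.29
P = 0.71*60 + 0.29*101
P = 42.6 + 29.29
P = 71.89 kPa


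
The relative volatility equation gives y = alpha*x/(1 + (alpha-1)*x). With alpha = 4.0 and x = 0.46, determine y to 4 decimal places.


y = alpha*x / (1 + (alpha-1)*x)
y = 4.0*0.46 / (1 + (4.0-1)*0.46)
y = 1.84 / (1 + 1.38)
y = 1.84 / 2.38
y = 0.7731


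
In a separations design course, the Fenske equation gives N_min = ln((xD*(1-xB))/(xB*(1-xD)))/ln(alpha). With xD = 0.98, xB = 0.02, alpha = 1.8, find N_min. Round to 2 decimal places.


N_min = ln((xD*(1-xB))/(xB*(1-xD))) / ln(alpha)
Numerator inside ln: 0.9604 / 0.0004 = 2401.0
ln(2401.0) = 7.783641
ln(alpha) = ln(1.8) = 0.587787
N_min = 7.783641 / 0.587787 = 13.24


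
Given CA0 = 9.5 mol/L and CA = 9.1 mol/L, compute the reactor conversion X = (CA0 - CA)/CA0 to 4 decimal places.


X = (CA0 - CA) / CA0
X = (9.5 - 9.1) / 9.5
X = 0.4 / 9.5
X = 0.0421


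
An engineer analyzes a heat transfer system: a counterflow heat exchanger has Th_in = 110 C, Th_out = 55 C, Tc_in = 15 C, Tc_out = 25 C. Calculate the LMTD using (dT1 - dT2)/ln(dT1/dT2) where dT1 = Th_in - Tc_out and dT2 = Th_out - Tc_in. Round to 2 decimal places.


dT1 = Th_in - Tc_out = 110 - 25 = 85
dT2 = Th_out - Tc_in = 55 - 15 = 40
LMTD = (dT1 - dT2) / ln(dT1/dT2)
LMTD = (85 - 40) / ln(85/40)
LMTD = 59.70 K


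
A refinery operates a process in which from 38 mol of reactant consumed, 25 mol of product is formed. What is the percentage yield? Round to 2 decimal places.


Yield = (moles product / moles consumed) * 100%
Yield = (25 / 38) * 100
Yield = 0.6579 * 100
Yield = 65.79%


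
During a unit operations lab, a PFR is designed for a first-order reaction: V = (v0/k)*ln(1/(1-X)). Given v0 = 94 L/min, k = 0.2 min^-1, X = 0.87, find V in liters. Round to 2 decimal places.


V = (v0/k) * ln(1/(1-X))
V = (94/0.2) * ln(1/(1-0.87))
V = 470.0 * ln(7.692308)
V = 470.0 * 2.040221
V = 958.90 L


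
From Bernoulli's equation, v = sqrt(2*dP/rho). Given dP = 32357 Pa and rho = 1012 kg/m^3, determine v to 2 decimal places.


v = sqrt(2*dP/rho)
v = sqrt(2*32357/1012)
v = sqrt(63.94664)
v = 8.00 m/s


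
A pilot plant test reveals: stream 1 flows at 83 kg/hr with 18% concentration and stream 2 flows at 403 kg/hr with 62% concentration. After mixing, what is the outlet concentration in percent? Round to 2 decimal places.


Mass balance on solute: F1*x1 + F2*x2 = F3*x3
F3 = F1 + F2 = 83 + 403 = 486 kg/hr
x3 = (F1*x1 + F2*x2)/F3
x3 = (83*0.18 + 403*0.62) / 486
x3 = 54.49%
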